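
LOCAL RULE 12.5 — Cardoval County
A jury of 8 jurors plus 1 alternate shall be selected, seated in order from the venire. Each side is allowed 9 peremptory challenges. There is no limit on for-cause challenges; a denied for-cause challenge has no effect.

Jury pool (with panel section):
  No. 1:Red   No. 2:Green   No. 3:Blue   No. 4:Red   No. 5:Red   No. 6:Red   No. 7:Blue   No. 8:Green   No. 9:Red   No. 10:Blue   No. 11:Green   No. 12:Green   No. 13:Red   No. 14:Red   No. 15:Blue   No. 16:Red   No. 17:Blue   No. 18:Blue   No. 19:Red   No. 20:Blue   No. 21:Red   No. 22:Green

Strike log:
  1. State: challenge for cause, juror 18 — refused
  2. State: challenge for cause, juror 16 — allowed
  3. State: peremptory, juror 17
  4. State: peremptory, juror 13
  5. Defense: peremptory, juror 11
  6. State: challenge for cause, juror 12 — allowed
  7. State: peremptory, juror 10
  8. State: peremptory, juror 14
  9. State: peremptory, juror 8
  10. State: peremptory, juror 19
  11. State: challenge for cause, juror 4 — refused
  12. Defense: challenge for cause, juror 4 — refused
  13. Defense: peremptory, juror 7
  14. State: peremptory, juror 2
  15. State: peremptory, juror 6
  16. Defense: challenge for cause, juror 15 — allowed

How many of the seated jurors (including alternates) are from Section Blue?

Removed: #2, #6, #7, #8, #10, #11, #12, #13, #14, #15, #16, #17, #19.
Seated (9 incl. alternates): #1, #3, #4, #5, #9, #18, #20, #21, #22.
Of those, in Section Blue: #3, #18, #20 → 3.

3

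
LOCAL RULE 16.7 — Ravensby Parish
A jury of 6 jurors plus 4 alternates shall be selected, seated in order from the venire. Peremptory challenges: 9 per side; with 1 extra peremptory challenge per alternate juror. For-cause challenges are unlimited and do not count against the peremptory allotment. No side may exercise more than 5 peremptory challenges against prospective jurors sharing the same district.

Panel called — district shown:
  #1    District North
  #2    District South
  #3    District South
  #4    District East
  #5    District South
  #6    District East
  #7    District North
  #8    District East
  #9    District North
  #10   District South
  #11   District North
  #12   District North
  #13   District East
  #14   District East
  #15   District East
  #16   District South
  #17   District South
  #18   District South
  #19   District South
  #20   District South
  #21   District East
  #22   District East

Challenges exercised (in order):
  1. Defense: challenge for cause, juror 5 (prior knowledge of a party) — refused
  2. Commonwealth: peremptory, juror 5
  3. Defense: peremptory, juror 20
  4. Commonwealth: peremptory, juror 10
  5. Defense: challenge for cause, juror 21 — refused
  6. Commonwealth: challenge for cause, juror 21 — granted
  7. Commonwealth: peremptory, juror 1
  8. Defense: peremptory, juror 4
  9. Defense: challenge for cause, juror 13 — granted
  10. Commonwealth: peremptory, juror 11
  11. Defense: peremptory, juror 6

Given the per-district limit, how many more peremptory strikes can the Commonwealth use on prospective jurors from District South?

3

Commonwealth peremptories so far: #5, #10, #1, #11 — 4 of 13 used, 9 left overall.
Against District South: #5, #10 — 2 used; per-district cap 5 leaves 3.
Binding limit: min(9, 3) = 3.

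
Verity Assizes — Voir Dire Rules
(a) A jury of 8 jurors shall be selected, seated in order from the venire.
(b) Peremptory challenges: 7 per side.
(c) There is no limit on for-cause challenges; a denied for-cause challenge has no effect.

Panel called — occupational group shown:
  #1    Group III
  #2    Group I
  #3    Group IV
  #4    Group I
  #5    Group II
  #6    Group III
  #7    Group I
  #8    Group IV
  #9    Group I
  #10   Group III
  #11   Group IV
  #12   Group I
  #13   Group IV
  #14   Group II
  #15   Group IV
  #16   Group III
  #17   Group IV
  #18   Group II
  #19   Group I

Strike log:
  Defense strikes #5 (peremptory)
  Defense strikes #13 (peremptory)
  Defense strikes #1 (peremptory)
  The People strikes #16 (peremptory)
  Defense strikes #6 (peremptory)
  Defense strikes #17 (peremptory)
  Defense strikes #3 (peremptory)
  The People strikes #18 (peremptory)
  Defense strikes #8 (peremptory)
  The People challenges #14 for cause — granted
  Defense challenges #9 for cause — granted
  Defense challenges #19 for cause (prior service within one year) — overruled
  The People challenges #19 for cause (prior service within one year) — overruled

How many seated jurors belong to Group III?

1

Removed: #1, #3, #5, #6, #8, #9, #13, #14, #16, #17, #18.
Seated jurors 1–8: #2, #4, #7, #10, #11, #12, #15, #19.
Of those, in Group III: #10 → 1.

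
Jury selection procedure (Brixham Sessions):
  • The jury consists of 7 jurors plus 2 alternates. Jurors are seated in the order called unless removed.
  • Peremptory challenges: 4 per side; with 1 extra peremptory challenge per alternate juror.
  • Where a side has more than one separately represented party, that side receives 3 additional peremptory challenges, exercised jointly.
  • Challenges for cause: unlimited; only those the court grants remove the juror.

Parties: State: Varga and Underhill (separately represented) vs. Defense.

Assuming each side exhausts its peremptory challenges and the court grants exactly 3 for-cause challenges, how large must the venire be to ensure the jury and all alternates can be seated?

27

Seats to fill: 7 + 2 alternates = 9.
Peremptories — State: 4 + 1×2 + 3 = 9; Defense: 4 + 1×2 = 6; total 15.
For-cause removals: 3.
Minimum venire: 9 + 15 + 3 = 27.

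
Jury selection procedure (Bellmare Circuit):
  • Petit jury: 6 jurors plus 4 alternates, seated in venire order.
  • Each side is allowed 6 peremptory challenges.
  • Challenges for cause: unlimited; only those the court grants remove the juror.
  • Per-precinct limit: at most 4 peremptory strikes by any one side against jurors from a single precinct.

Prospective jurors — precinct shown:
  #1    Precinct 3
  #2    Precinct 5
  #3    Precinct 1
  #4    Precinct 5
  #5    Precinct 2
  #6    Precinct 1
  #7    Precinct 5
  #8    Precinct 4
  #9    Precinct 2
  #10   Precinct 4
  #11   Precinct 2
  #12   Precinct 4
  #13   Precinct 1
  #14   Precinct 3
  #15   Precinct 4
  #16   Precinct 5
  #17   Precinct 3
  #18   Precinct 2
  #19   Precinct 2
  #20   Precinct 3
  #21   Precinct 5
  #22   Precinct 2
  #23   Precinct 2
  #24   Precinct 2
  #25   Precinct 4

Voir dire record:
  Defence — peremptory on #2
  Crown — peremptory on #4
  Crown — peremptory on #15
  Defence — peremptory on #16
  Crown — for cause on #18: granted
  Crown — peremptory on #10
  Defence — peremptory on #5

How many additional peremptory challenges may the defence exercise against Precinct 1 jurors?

Defence peremptories so far: #2, #16, #5 — 3 of 6 used, 3 left overall.
Against Precinct 1: none yet — per-precinct cap 4 leaves 4.
Binding limit: min(3, 4) = 3.

3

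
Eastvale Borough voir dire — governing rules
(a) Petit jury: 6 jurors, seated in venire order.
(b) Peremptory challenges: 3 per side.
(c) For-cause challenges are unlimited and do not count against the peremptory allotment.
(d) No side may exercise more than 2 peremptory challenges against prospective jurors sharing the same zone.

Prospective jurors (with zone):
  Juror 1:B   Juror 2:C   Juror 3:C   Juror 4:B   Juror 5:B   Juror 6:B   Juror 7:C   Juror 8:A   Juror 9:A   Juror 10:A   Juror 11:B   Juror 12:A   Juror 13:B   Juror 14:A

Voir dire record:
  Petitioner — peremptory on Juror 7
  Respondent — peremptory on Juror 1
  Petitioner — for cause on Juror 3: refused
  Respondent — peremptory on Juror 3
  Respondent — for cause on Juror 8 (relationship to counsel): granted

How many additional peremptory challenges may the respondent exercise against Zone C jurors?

Respondent peremptories so far: #1, #3 — 2 of 3 used, 1 left overall.
Against Zone C: #3 — 1 used; per-zone cap 2 leaves 1.
Binding limit: min(1, 1) = 1.

1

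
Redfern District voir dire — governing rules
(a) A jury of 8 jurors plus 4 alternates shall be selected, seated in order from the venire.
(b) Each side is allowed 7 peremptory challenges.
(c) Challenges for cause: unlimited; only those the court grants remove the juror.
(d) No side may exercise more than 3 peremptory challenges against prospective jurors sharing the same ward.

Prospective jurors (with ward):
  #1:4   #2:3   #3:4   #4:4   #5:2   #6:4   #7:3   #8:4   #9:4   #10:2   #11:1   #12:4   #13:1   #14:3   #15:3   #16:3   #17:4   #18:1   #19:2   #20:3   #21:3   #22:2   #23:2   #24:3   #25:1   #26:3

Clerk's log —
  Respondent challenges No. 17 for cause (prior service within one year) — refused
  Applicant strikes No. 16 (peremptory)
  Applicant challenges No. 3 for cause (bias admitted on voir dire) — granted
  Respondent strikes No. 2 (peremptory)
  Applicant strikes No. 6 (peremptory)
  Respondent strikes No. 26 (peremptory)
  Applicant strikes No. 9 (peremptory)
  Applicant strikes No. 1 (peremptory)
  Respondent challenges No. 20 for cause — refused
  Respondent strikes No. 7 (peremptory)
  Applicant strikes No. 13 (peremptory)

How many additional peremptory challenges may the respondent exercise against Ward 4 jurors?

3

Respondent peremptories so far: #2, #26, #7 — 3 of 7 used, 4 left overall.
Against Ward 4: none yet — per-ward cap 3 leaves 3.
Binding limit: min(4, 3) = 3.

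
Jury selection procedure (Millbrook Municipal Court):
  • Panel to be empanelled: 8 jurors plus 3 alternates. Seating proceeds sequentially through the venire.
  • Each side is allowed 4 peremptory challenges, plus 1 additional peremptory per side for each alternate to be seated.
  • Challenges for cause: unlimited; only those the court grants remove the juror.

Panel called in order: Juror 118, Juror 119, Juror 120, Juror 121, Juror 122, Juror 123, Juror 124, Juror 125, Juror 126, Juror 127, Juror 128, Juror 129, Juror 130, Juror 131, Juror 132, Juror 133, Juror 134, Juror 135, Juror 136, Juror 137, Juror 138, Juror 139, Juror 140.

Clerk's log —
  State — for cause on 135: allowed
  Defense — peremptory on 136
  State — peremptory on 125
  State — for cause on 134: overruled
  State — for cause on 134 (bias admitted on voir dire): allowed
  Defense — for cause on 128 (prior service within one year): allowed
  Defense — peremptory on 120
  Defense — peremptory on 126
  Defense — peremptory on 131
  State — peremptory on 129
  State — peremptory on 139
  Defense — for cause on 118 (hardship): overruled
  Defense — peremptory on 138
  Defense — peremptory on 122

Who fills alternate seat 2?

137

Removed: #120, #122, #125, #126, #128, #129, #131, #134, #135, #136, #138, #139. (#118 stays — for-cause denied.)
Seating in order: seats 1–8 → #118, #119, #121, #123, #124, #127, #130, #132; alternates → #133, #137, #140.
So alternate 2 is #137.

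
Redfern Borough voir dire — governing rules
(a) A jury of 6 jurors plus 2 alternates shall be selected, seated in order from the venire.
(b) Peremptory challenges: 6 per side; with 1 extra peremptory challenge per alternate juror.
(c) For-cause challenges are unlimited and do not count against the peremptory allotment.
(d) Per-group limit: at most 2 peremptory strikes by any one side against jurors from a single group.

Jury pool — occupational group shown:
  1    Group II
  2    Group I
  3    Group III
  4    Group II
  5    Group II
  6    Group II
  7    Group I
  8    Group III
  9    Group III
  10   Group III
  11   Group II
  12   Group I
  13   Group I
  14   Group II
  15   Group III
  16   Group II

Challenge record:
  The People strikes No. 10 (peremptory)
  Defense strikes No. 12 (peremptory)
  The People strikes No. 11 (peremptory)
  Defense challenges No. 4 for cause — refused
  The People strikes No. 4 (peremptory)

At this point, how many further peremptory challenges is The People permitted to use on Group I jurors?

The People peremptories so far: #10, #11, #4 — 3 of 8 used, 5 left overall.
Against Group I: none yet — per-group cap 2 leaves 2.
Binding limit: min(5, 2) = 2.

2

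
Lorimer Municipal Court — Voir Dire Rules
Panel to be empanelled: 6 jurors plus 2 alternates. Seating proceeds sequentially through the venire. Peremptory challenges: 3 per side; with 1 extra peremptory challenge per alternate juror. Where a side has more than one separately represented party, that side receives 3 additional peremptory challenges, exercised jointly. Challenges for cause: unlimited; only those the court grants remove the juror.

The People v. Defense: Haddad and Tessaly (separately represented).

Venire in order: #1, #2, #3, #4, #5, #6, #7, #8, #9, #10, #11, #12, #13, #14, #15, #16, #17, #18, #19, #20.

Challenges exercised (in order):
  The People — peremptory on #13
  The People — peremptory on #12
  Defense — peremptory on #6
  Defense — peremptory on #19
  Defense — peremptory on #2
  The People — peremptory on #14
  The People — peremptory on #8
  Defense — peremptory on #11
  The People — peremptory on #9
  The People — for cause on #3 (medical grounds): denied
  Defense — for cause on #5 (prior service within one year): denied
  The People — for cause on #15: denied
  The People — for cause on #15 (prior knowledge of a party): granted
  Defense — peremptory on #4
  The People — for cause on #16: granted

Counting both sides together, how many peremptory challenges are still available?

3

The People allotment: 3 base + 1 × 2 alternates = 5. Defense allotment: 3 base + 1 × 2 alternates + 3 multi-party = 8.
The People peremptories used: #13, #12, #14, #8, #9 — 5 (for-cause on #3, #15, #15, #16 don't count).
Defense peremptories used: #6, #19, #2, #11, #4 — 5 (the for-cause on #5 doesn't count).
Remaining: (5 − 5) + (8 − 5) = 3.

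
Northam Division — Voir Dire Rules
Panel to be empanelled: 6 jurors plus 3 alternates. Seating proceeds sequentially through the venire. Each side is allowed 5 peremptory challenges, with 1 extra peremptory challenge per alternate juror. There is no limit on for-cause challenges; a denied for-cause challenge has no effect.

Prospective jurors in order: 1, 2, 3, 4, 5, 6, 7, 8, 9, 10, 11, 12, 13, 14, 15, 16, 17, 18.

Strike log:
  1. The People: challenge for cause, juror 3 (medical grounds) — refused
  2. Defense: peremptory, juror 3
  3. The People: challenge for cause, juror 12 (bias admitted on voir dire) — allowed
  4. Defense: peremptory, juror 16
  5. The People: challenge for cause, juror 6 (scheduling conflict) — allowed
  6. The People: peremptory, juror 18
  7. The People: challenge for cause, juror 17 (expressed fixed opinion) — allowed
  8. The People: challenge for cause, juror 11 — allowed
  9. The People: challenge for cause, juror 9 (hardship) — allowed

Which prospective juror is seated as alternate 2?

13

Removed: #3, #6, #9, #11, #12, #16, #17, #18.
Seating in order: seats 1–6 → #1, #2, #4, #5, #7, #8; alternates → #10, #13, #14.
So alternate 2 is #13.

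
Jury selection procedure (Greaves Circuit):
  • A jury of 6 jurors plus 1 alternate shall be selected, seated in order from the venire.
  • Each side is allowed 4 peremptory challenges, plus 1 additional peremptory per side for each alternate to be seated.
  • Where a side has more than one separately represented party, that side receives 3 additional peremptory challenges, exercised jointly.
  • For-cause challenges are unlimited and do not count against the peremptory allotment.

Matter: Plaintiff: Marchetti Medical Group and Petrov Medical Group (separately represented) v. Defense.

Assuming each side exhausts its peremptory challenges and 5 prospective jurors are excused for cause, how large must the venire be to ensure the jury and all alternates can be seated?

25

Seats to fill: 6 + 1 alternates = 7.
Peremptories — Plaintiff: 4 + 1×1 + 3 = 8; Defense: 4 + 1×1 = 5; total 13.
For-cause removals: 5.
Minimum venire: 7 + 13 + 5 = 25.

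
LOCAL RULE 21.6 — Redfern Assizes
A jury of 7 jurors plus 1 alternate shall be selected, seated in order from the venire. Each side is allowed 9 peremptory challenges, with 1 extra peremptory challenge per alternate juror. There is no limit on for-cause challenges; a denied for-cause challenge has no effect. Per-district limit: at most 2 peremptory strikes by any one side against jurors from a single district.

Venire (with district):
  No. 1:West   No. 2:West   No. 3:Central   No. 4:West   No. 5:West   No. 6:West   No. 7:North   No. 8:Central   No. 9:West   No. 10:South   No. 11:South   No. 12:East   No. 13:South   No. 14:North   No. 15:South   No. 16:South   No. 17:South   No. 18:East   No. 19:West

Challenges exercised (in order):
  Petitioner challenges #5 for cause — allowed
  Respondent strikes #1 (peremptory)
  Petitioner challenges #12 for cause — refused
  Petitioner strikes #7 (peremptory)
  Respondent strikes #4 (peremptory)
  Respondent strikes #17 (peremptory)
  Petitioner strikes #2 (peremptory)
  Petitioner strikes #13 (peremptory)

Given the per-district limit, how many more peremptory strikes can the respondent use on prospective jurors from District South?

Respondent peremptories so far: #1, #4, #17 — 3 of 10 used, 7 left overall.
Against District South: #17 — 1 used; per-district cap 2 leaves 1.
Binding limit: min(7, 1) = 1.

1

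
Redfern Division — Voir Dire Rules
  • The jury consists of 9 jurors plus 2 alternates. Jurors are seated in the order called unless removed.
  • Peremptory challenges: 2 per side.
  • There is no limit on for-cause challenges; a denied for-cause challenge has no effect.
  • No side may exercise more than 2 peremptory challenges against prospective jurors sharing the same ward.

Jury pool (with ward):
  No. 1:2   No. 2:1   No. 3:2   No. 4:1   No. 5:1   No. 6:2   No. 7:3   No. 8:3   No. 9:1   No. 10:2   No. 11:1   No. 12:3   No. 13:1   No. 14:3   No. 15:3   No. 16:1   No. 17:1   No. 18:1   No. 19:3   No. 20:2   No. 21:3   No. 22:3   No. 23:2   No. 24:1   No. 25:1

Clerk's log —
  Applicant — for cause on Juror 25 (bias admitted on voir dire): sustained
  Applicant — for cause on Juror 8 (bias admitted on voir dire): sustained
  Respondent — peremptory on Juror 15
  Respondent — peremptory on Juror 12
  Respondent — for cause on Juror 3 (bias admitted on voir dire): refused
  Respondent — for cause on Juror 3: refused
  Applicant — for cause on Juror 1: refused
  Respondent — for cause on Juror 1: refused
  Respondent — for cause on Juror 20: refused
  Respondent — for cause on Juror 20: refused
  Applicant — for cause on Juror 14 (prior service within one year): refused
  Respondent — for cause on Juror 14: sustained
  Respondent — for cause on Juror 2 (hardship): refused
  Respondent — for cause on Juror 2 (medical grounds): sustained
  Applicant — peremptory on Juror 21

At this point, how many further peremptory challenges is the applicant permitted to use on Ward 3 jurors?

Applicant peremptories so far: #21 — 1 of 2 used, 1 left overall.
Against Ward 3: #21 — 1 used; per-ward cap 2 leaves 1.
Binding limit: min(1, 1) = 1.

1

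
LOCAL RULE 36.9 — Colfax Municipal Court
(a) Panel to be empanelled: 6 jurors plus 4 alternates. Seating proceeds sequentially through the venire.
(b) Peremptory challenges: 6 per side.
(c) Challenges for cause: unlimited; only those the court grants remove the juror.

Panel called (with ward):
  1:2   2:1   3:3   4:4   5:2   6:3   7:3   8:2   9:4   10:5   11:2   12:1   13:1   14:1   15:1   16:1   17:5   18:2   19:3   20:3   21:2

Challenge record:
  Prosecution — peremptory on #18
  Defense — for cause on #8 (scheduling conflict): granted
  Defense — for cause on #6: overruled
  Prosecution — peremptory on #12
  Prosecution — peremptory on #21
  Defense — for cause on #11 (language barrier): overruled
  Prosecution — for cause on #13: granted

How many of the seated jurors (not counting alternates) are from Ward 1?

Removed: #8, #12, #13, #18, #21.
Seated jurors 1–6: #1, #2, #3, #4, #5, #6 (alternates #7, #9, #10, #11 not counted).
Of those, in Ward 1: #2 → 1.

1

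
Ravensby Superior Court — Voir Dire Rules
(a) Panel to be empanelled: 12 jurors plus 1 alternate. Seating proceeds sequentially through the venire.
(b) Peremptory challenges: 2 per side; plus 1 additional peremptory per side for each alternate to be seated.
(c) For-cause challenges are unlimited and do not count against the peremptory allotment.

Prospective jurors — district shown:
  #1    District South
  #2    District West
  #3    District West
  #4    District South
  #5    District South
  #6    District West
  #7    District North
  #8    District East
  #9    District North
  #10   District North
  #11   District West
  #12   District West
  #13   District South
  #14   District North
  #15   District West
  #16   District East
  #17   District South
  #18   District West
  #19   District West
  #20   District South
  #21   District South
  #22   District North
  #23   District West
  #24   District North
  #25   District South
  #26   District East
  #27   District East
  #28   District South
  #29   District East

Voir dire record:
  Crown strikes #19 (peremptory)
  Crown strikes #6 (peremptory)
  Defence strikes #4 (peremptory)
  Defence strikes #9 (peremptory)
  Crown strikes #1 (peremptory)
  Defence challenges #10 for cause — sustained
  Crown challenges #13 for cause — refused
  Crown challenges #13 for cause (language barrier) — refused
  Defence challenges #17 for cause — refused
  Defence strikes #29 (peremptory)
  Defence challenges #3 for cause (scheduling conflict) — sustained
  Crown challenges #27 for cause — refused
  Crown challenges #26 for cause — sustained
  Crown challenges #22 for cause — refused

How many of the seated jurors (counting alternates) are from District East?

Removed: #1, #3, #4, #6, #9, #10, #19, #26, #29.
Seated (13 incl. alternates): #2, #5, #7, #8, #11, #12, #13, #14, #15, #16, #17, #18, #20.
Of those, in District East: #8, #16 → 2.

2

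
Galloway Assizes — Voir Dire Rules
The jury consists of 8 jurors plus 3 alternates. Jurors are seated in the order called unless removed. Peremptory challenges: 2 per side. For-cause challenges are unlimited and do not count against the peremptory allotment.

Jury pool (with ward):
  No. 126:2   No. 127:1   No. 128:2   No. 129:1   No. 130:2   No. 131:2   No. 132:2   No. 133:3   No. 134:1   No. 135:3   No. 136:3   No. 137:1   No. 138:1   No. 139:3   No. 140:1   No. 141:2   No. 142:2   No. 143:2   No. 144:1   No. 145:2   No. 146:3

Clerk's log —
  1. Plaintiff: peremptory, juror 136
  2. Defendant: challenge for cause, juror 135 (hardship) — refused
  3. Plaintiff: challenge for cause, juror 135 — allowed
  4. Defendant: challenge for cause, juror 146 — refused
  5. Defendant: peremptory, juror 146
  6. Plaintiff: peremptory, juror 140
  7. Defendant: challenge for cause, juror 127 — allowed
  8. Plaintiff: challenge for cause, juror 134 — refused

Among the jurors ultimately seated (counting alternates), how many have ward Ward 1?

4

Removed: #127, #135, #136, #140, #146.
Seated (11 incl. alternates): #126, #128, #129, #130, #131, #132, #133, #134, #137, #138, #139.
Of those, in Ward 1: #129, #134, #137, #138 → 4.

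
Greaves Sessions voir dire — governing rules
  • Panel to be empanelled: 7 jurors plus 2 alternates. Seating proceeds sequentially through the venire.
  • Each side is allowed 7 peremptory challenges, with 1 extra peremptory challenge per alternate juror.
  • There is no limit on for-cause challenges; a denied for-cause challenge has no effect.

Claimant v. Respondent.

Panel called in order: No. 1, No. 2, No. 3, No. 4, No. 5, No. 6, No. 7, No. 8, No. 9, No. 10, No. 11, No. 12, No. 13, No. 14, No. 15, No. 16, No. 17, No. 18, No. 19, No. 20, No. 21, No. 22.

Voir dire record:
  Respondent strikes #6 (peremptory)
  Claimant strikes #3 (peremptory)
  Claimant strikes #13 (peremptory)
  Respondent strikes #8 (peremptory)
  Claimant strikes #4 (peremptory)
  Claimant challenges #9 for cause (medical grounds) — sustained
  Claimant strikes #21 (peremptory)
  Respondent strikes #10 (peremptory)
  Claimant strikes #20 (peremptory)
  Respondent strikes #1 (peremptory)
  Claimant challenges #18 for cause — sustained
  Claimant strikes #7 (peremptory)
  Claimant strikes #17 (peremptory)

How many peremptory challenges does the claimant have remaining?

Claimant allotment: 7 base + 1 × 2 alternates = 9.
Claimant peremptories used: #3, #13, #4, #21, #20, #7, #17 — 7 (for-cause on #9, #18 don't count).
Remaining: 9 − 7 = 2.

2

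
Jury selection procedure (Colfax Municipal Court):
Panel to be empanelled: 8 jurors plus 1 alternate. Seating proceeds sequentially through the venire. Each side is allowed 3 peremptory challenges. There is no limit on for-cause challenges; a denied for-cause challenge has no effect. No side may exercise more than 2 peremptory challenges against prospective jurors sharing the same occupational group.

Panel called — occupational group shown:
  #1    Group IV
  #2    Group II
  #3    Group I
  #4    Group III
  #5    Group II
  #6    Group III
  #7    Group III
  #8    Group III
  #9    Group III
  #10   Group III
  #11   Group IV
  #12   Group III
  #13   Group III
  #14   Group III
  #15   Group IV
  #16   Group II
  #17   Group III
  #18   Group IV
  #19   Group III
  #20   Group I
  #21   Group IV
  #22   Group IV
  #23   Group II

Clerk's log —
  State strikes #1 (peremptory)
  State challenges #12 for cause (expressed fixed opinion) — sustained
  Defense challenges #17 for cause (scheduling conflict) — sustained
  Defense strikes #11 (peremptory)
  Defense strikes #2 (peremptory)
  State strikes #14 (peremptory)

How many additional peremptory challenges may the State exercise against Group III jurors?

State peremptories so far: #1, #14 — 2 of 3 used, 1 left overall.
Against Group III: #14 — 1 used; per-group cap 2 leaves 1.
Binding limit: min(1, 1) = 1.

1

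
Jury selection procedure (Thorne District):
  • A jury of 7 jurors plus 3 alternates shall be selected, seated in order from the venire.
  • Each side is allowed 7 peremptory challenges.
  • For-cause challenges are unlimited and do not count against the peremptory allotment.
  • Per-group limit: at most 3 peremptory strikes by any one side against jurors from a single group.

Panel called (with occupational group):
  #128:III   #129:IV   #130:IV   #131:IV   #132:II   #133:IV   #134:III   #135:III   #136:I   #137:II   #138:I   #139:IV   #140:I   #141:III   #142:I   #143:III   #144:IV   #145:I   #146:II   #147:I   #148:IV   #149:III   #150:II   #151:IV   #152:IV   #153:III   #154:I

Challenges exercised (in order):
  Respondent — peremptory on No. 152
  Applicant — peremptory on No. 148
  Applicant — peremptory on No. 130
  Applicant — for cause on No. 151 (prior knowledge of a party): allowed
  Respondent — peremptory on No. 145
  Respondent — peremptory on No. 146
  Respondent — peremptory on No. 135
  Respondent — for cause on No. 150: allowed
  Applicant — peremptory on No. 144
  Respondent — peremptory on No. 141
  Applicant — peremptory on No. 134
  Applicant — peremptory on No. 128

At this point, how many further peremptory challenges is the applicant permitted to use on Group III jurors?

Applicant peremptories so far: #148, #130, #144, #134, #128 — 5 of 7 used, 2 left overall.
Against Group III: #134, #128 — 2 used; per-group cap 3 leaves 1.
Binding limit: min(2, 1) = 1.

1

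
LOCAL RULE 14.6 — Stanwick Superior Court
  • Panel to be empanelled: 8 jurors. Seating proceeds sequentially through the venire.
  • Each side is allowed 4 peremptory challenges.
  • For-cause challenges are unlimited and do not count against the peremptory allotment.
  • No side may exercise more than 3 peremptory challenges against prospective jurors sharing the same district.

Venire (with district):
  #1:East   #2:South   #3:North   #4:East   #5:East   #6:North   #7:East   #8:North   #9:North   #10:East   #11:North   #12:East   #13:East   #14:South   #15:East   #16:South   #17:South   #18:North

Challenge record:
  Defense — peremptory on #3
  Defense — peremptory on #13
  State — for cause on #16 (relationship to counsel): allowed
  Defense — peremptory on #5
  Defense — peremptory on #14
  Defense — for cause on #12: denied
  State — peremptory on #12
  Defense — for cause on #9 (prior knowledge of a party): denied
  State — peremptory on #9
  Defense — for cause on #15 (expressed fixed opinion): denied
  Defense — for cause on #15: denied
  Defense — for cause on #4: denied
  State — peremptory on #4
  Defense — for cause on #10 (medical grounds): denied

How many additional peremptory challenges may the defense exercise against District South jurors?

Defense peremptories so far: #3, #13, #5, #14 — 4 of 4 used, 0 left overall.
Against District South: #14 — 1 used; per-district cap 3 leaves 2.
Binding limit: min(0, 2) = 0.

0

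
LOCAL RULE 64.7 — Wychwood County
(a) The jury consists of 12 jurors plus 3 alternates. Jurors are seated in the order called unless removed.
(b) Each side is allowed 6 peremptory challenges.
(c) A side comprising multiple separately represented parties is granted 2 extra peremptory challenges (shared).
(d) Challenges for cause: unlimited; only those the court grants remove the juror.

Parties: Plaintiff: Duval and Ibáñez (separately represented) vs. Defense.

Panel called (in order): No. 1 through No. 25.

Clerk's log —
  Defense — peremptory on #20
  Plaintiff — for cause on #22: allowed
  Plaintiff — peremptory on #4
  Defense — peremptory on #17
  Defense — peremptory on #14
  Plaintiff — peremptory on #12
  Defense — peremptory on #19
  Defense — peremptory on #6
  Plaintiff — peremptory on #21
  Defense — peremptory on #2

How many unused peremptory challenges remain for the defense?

0

Defense allotment: 6.
Defense peremptories used: #20, #17, #14, #19, #6, #2 — 6.
Remaining: 6 − 6 = 0.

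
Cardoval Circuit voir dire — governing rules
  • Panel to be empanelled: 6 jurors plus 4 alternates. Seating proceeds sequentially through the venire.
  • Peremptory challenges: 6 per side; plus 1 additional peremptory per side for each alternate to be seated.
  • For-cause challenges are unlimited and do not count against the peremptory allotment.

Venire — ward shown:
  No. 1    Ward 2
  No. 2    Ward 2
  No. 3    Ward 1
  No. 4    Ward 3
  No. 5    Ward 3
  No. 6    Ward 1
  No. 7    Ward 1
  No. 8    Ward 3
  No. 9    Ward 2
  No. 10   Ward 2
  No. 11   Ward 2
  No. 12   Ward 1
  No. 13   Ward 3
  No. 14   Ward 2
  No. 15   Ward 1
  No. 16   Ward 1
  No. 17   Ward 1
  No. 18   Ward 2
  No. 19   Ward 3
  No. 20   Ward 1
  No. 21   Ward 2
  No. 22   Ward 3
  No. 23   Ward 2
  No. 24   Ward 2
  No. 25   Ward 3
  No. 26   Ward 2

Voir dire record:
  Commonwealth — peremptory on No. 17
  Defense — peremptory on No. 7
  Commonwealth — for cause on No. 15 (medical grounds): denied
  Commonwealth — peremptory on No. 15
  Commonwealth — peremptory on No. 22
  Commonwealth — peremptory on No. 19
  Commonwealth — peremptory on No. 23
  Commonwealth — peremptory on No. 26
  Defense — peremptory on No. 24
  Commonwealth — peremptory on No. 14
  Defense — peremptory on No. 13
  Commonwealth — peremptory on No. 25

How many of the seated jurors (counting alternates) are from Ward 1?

2

Removed: #7, #13, #14, #15, #17, #19, #22, #23, #24, #25, #26.
Seated (10 incl. alternates): #1, #2, #3, #4, #5, #6, #8, #9, #10, #11.
Of those, in Ward 1: #3, #6 → 2.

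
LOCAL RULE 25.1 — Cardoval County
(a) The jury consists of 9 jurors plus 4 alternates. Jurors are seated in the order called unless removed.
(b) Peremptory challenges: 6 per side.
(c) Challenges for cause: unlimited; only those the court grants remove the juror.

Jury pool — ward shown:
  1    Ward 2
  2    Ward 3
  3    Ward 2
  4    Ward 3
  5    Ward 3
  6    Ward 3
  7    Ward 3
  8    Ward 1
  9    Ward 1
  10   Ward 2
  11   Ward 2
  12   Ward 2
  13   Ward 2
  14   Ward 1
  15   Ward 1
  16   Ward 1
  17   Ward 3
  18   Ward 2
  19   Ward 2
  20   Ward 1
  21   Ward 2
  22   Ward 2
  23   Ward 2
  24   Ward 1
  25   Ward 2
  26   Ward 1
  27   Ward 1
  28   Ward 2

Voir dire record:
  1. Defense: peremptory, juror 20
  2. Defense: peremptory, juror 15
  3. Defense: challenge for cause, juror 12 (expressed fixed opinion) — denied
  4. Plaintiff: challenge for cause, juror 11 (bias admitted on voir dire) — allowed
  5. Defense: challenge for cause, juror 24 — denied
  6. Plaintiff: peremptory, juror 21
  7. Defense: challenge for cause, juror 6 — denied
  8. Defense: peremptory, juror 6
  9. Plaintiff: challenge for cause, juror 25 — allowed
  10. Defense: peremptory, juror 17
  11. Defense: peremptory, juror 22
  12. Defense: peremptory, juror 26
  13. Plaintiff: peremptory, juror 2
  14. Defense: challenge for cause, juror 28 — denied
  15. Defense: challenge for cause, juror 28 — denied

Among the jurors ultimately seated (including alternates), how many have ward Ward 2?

Removed: #2, #6, #11, #15, #17, #20, #21, #22, #25, #26.
Seated (13 incl. alternates): #1, #3, #4, #5, #7, #8, #9, #10, #12, #13, #14, #16, #18.
Of those, in Ward 2: #1, #3, #10, #12, #13, #18 → 6.

6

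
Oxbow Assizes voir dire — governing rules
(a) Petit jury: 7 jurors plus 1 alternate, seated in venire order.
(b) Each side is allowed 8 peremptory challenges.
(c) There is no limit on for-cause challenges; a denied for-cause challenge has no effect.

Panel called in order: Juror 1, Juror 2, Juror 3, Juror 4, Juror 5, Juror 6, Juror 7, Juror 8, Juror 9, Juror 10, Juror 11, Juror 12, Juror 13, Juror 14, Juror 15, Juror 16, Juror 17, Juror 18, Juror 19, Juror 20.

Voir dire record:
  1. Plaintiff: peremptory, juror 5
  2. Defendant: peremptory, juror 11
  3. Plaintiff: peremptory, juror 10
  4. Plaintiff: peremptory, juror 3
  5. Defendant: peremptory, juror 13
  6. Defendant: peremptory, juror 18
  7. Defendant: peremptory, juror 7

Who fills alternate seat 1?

14

Removed: #3, #5, #7, #10, #11, #13, #18.
Seating in order: seats 1–7 → #1, #2, #4, #6, #8, #9, #12; alternates → #14.
So alternate 1 is #14.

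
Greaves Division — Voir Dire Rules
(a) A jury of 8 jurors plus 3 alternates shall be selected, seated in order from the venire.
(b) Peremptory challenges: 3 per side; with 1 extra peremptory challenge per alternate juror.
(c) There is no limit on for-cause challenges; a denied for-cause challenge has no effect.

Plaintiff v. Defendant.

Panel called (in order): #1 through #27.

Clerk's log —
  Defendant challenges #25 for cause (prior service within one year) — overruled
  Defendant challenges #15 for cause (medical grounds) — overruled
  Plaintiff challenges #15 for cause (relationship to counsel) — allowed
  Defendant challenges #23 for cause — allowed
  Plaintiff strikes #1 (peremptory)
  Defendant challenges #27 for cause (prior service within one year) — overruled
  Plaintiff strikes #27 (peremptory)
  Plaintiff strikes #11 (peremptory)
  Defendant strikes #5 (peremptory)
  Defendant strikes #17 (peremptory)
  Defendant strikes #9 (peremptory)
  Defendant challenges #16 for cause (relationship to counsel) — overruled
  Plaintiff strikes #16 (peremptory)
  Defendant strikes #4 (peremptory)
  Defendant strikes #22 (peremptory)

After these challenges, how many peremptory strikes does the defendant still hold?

1

Defendant allotment: 3 base + 1 × 3 alternates = 6.
Defendant peremptories used: #5, #17, #9, #4, #22 — 5 (for-cause on #25, #15, #23, #27, #16 don't count).
Remaining: 6 − 5 = 1.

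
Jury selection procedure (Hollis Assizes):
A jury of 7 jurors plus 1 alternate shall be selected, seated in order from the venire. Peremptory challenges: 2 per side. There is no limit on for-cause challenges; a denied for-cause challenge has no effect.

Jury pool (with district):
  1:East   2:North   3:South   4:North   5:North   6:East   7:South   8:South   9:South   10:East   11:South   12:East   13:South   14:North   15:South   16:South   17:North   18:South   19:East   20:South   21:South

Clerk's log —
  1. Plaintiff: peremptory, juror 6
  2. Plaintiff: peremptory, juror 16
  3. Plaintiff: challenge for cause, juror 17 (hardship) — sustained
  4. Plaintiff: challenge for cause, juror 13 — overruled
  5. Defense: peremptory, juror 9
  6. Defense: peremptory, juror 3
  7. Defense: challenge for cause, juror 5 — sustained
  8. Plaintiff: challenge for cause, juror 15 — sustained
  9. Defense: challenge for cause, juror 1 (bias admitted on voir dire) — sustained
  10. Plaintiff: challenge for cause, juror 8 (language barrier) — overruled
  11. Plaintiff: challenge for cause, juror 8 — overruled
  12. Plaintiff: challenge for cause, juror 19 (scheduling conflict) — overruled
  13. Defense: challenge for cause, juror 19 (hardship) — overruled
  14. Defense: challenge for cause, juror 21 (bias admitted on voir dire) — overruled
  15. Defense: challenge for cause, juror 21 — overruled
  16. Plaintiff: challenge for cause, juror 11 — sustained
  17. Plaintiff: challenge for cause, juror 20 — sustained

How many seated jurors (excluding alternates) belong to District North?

Removed: #1, #3, #5, #6, #9, #11, #15, #16, #17, #20.
Seated jurors 1–7: #2, #4, #7, #8, #10, #12, #13 (alternates #14 not counted).
Of those, in District North: #2, #4 → 2.

2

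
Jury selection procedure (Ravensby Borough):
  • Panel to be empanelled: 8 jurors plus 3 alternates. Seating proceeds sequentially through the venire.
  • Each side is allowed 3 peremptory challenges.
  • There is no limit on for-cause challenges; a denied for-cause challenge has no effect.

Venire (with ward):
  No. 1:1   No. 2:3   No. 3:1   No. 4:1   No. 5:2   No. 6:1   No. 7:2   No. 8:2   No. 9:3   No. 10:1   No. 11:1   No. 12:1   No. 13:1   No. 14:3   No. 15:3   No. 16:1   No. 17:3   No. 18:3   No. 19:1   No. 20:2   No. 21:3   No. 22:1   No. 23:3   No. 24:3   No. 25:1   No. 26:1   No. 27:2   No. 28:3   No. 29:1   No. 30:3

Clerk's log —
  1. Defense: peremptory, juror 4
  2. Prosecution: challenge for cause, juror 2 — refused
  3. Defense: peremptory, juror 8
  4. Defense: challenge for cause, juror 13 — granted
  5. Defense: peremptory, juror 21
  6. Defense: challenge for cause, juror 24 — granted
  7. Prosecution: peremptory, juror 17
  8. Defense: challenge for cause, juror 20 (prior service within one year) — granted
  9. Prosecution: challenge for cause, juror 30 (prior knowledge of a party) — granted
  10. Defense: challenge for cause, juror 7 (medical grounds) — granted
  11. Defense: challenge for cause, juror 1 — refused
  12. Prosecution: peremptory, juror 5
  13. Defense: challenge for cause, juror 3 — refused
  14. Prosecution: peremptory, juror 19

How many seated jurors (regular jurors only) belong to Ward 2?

Removed: #4, #5, #7, #8, #13, #17, #19, #20, #21, #24, #30.
Seated jurors 1–8: #1, #2, #3, #6, #9, #10, #11, #12 (alternates #14, #15, #16 not counted).
None of those are in Ward 2 → 0.

0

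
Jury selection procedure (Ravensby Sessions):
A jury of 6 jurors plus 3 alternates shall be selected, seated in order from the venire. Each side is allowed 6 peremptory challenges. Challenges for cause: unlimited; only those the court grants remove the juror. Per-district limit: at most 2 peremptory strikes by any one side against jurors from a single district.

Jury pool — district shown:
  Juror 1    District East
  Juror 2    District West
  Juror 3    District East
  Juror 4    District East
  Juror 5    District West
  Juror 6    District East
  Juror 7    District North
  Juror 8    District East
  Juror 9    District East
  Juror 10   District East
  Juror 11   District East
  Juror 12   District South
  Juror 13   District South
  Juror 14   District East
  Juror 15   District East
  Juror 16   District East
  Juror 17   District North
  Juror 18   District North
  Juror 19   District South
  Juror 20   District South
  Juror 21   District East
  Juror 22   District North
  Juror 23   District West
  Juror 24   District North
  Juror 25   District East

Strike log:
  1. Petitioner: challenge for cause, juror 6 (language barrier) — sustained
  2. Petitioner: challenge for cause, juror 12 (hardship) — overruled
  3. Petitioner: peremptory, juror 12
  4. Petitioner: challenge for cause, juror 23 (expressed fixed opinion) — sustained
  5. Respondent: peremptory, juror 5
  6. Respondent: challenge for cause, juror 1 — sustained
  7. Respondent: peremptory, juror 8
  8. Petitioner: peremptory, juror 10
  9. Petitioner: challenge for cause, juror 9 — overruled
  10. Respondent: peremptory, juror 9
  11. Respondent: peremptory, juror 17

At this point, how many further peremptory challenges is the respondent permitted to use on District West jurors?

Respondent peremptories so far: #5, #8, #9, #17 — 4 of 6 used, 2 left overall.
Against District West: #5 — 1 used; per-district cap 2 leaves 1.
Binding limit: min(2, 1) = 1.

1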